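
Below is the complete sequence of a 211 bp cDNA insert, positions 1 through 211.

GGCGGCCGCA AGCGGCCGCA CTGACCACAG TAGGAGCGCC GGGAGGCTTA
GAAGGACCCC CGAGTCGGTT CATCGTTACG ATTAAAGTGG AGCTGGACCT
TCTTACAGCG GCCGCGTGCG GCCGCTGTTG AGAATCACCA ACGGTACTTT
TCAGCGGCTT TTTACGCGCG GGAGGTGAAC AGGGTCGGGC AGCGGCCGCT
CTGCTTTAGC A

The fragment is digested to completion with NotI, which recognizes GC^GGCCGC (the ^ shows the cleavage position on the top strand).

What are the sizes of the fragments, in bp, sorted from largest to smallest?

NotI sites (GCGGCCGC) start at positions 2, 12, 108, 118, 192.
NotI cuts after base 2 of each site, so after positions 3, 13, 109, 119, 193.
Linear molecule, 5 cuts → 6 fragments:
  1–3 → 3 bp
  4–13 → 10 bp
  14–109 → 96 bp
  110–119 → 10 bp
  120–193 → 74 bp
  194–211 → 18 bp
Sorted largest to smallest: 96, 74, 18, 10, 10, 3 bp.

96, 74, 18, 10, 10, 3 bp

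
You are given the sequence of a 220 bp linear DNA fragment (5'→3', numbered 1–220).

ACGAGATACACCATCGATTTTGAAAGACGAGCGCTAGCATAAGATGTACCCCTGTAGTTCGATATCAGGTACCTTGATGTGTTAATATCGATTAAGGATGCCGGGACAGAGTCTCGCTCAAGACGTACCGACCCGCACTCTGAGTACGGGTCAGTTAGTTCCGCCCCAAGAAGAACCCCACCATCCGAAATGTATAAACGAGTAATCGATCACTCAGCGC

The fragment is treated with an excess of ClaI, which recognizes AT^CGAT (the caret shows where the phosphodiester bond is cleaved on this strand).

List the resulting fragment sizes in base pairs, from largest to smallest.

118, 74, 14, 14 bp

ClaI sites (ATCGAT) start at positions 13, 87, 205.
ClaI cuts after base 2 of each site, so after positions 14, 88, 206.
Linear molecule, 3 cuts → 4 fragments:
  1–14 → 14 bp
  15–88 → 74 bp
  89–206 → 118 bp
  207–220 → 14 bp
Sorted largest to smallest: 118, 74, 14, 14 bp.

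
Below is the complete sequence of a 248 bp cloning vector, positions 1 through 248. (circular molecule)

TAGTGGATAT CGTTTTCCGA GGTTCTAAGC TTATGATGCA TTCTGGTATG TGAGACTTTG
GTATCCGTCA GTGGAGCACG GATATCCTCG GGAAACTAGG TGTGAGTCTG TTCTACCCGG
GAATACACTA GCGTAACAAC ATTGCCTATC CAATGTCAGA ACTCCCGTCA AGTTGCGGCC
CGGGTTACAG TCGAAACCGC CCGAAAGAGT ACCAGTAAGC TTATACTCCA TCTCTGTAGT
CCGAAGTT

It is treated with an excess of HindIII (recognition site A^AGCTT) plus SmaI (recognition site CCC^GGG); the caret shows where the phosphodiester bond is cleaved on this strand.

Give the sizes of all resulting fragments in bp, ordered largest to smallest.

HindIII sites (AAGCTT) start at positions 27, 217.
HindIII cuts after the first base of each site, so after positions 27, 217.
SmaI sites (CCCGGG) start at positions 116, 179.
SmaI cuts after base 3 of each site, so after positions 118, 181.
Combined cut positions: 27, 118, 181, 217.
Circular molecule, 4 cuts → 4 fragments:
  28–118 → 91 bp
  119–181 → 63 bp
  182–217 → 36 bp
  218–248 then 1–27 → 31 + 27 = 58 bp
Sorted largest to smallest: 91, 63, 58, 36 bp.

91, 63, 58, 36 bp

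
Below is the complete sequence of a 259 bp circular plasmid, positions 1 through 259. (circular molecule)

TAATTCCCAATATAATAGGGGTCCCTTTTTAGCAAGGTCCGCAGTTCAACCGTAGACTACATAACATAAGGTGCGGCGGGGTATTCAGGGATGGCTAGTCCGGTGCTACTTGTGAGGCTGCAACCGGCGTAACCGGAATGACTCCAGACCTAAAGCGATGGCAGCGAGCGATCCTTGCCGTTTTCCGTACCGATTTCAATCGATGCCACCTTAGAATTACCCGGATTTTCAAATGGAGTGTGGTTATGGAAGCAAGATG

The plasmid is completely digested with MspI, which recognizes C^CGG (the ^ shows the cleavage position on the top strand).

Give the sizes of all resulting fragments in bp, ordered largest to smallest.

138, 88, 24, 9 bp

MspI sites (CCGG) start at positions 100, 124, 133, 221.
MspI cuts after the first base of each site, so after positions 100, 124, 133, 221.
Circular molecule, 4 cuts → 4 fragments:
  101–124 → 24 bp
  125–133 → 9 bp
  134–221 → 88 bp
  222–259 then 1–100 → 38 + 100 = 138 bp
Sorted largest to smallest: 138, 88, 24, 9 bp.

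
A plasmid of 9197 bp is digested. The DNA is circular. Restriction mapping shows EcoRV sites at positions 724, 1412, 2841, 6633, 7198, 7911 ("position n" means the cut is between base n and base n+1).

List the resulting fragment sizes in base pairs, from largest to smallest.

Circular molecule, 6 cuts → 6 fragments:
  1412 − 724 = 688 bp
  2841 − 1412 = 1429 bp
  6633 − 2841 = 3792 bp
  7198 − 6633 = 565 bp
  7911 − 7198 = 713 bp
  wrap: 9197 − 7911 + 724 = 2010 bp
Sorted largest to smallest: 3792, 2010, 1429, 713, 688, 565 bp.

3792, 2010, 1429, 713, 688, 565 bp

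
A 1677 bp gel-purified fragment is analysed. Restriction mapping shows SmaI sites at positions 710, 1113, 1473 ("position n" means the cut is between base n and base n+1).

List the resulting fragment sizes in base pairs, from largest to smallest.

Linear molecule, 3 cuts → 4 fragments:
  710 − 0 = 710 bp
  1113 − 710 = 403 bp
  1473 − 1113 = 360 bp
  1677 − 1473 = 204 bp
Sorted largest to smallest: 710, 403, 360, 204 bp.

710, 403, 360, 204 bp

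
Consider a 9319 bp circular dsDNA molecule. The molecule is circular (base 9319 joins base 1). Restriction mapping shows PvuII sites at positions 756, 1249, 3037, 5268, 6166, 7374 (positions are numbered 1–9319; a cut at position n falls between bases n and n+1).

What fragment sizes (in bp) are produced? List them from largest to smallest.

2701, 2231, 1788, 1208, 898, 493 bp

Circular molecule, 6 cuts → 6 fragments:
  1249 − 756 = 493 bp
  3037 − 1249 = 1788 bp
  5268 − 3037 = 2231 bp
  6166 − 5268 = 898 bp
  7374 − 6166 = 1208 bp
  wrap: 9319 − 7374 + 756 = 2701 bp
Sorted largest to smallest: 2701, 2231, 1788, 1208, 898, 493 bp.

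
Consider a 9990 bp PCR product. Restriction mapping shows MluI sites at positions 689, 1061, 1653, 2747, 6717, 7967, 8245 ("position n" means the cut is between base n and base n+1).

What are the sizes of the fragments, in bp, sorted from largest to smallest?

Linear molecule, 7 cuts → 8 fragments:
  689 − 0 = 689 bp
  1061 − 689 = 372 bp
  1653 − 1061 = 592 bp
  2747 − 1653 = 1094 bp
  6717 − 2747 = 3970 bp
  7967 − 6717 = 1250 bp
  8245 − 7967 = 278 bp
  9990 − 8245 = 1745 bp
Sorted largest to smallest: 3970, 1745, 1250, 1094, 689, 592, 372, 278 bp.

3970, 1745, 1250, 1094, 689, 592, 372, 278 bp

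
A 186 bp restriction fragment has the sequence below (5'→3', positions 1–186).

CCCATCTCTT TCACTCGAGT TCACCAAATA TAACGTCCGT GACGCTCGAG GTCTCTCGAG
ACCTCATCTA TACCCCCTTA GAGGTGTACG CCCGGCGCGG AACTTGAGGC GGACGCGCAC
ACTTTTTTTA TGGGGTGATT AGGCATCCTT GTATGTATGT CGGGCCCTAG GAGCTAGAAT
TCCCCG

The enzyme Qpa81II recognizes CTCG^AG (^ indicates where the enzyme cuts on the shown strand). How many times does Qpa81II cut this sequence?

3

CTCGAG occurs starting at positions 14, 45, 55.
Qpa81II cuts at 3 sites.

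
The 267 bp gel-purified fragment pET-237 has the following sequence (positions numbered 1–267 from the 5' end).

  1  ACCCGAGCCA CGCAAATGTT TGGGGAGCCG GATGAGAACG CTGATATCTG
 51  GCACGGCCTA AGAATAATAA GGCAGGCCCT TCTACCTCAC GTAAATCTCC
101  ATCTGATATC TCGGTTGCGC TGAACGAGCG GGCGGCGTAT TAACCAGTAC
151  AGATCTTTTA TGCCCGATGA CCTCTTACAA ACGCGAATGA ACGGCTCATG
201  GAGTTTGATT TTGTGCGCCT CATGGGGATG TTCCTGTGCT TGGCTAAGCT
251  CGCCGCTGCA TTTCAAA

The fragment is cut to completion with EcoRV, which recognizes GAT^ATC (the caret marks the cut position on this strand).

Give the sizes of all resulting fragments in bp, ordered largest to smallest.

160, 62, 45 bp

EcoRV sites (GATATC) start at positions 43, 105.
EcoRV cuts after base 3 of each site, so after positions 45, 107.
Linear molecule, 2 cuts → 3 fragments:
  1–45 → 45 bp
  46–107 → 62 bp
  108–267 → 160 bp
Sorted largest to smallest: 160, 62, 45 bp.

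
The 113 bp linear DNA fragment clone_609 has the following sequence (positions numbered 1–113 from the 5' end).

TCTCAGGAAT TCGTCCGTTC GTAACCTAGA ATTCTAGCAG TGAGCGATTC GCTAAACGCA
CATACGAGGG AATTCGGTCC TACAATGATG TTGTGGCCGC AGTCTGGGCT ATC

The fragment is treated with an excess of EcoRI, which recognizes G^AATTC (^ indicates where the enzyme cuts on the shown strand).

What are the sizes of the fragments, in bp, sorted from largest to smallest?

EcoRI sites (GAATTC) start at positions 7, 29, 70.
EcoRI cuts after the first base of each site, so after positions 7, 29, 70.
Linear molecule, 3 cuts → 4 fragments:
  1–7 → 7 bp
  8–29 → 22 bp
  30–70 → 41 bp
  71–113 → 43 bp
Sorted largest to smallest: 43, 41, 22, 7 bp.

43, 41, 22, 7 bp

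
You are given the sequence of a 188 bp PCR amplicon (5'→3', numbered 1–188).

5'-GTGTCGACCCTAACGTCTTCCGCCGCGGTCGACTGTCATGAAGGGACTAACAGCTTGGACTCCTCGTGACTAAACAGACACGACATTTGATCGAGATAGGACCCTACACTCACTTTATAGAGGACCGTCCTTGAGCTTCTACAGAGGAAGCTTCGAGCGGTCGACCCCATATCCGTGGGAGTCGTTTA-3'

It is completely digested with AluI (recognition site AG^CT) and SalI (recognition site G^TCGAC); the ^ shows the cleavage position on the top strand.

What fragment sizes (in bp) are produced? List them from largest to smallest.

AluI sites (AGCT) start at positions 52, 134, 149.
AluI cuts after base 2 of each site, so after positions 53, 135, 150.
SalI sites (GTCGAC) start at positions 3, 28, 160.
SalI cuts after the first base of each site, so after positions 3, 28, 160.
Combined cut positions: 3, 28, 53, 135, 150, 160.
Linear molecule, 6 cuts → 7 fragments:
  1–3 → 3 bp
  4–28 → 25 bp
  29–53 → 25 bp
  54–135 → 82 bp
  136–150 → 15 bp
  151–160 → 10 bp
  161–188 → 28 bp
Sorted largest to smallest: 82, 28, 25, 25, 15, 10, 3 bp.

82, 28, 25, 25, 15, 10, 3 bp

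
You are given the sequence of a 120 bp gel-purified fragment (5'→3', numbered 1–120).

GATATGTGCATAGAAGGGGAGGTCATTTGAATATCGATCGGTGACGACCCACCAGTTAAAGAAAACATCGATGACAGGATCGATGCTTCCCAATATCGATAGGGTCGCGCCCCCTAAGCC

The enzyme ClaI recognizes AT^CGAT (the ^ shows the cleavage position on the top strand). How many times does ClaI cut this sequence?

4

ATCGAT occurs starting at positions 33, 67, 79, 95.
ClaI cuts at 4 sites.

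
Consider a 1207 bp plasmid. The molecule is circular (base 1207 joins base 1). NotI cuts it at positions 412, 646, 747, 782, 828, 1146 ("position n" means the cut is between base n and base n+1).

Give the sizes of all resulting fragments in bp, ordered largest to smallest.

473, 318, 234, 101, 46, 35 bp

Circular molecule, 6 cuts → 6 fragments:
  646 − 412 = 234 bp
  747 − 646 = 101 bp
  782 − 747 = 35 bp
  828 − 782 = 46 bp
  1146 − 828 = 318 bp
  wrap: 1207 − 1146 + 412 = 473 bp
Sorted largest to smallest: 473, 318, 234, 101, 46, 35 bp.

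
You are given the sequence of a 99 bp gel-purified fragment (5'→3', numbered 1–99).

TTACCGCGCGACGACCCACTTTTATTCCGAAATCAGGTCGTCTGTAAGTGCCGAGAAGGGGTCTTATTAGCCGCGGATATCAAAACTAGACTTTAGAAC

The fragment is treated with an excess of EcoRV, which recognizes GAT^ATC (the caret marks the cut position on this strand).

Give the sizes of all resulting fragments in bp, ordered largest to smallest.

78, 21 bp

The EcoRV site (GATATC) starts at position 76.
EcoRV cuts after base 3 of each site, so after position 78.
Linear molecule, 1 cut → 2 fragments:
  1–78 → 78 bp
  79–99 → 21 bp
Sorted largest to smallest: 78, 21 bp.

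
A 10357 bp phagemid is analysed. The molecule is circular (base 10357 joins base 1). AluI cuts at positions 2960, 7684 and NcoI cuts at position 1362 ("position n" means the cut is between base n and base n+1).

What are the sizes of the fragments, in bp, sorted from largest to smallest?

4724, 4035, 1598 bp

Combined cut positions (sorted): 1362, 2960, 7684.
Circular molecule, 3 cuts → 3 fragments:
  2960 − 1362 = 1598 bp
  7684 − 2960 = 4724 bp
  wrap: 10357 − 7684 + 1362 = 4035 bp
Sorted largest to smallest: 4724, 4035, 1598 bp.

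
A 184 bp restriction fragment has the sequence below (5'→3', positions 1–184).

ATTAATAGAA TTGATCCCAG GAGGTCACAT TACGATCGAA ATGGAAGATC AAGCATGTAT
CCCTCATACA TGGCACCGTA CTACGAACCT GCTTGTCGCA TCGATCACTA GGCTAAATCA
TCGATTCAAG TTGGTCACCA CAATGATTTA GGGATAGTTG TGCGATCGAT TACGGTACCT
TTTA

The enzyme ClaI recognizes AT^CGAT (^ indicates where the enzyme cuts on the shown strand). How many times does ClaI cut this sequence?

3

ATCGAT occurs starting at positions 100, 120, 165.
ClaI cuts at 3 sites.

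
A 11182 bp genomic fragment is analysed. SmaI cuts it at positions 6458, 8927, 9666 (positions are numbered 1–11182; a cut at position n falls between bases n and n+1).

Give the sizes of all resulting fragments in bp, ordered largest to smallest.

6458, 2469, 1516, 739 bp

Linear molecule, 3 cuts → 4 fragments:
  6458 − 0 = 6458 bp
  8927 − 6458 = 2469 bp
  9666 − 8927 = 739 bp
  11182 − 9666 = 1516 bp
Sorted largest to smallest: 6458, 2469, 1516, 739 bp.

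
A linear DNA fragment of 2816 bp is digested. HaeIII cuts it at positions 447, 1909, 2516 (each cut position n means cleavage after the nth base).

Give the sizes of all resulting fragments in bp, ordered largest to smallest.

Linear molecule, 3 cuts → 4 fragments:
  447 − 0 = 447 bp
  1909 − 447 = 1462 bp
  2516 − 1909 = 607 bp
  2816 − 2516 = 300 bp
Sorted largest to smallest: 1462, 607, 447, 300 bp.

1462, 607, 447, 300 bp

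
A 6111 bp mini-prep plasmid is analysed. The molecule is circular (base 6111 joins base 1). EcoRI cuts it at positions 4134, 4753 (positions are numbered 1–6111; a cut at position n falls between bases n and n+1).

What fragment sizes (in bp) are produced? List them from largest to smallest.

Circular molecule, 2 cuts → 2 fragments:
  4753 − 4134 = 619 bp
  wrap: 6111 − 4753 + 4134 = 5492 bp
Sorted largest to smallest: 5492, 619 bp.

5492, 619 bp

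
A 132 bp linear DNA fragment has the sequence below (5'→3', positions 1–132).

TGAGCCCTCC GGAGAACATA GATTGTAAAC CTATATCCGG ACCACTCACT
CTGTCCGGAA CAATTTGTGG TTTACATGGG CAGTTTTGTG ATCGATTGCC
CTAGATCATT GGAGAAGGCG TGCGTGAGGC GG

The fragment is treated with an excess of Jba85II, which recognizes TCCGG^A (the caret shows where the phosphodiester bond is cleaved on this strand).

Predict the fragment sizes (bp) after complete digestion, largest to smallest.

74, 28, 18, 12 bp

Jba85II sites (TCCGGA) start at positions 8, 36, 54.
Jba85II cuts after base 5 of each site (before the last base), so after positions 12, 40, 58.
Linear molecule, 3 cuts → 4 fragments:
  1–12 → 12 bp
  13–40 → 28 bp
  41–58 → 18 bp
  59–132 → 74 bp
Sorted largest to smallest: 74, 28, 18, 12 bp.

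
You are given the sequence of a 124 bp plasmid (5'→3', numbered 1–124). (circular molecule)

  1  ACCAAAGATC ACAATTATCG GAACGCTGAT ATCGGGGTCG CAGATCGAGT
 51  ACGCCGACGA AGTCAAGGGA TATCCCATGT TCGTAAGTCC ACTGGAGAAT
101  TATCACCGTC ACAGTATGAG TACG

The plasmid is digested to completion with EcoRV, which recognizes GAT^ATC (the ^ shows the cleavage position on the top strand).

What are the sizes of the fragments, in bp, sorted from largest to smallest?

83, 41 bp

EcoRV sites (GATATC) start at positions 28, 69.
EcoRV cuts after base 3 of each site, so after positions 30, 71.
Circular molecule, 2 cuts → 2 fragments:
  31–71 → 41 bp
  72–124 then 1–30 → 53 + 30 = 83 bp
Sorted largest to smallest: 83, 41 bp.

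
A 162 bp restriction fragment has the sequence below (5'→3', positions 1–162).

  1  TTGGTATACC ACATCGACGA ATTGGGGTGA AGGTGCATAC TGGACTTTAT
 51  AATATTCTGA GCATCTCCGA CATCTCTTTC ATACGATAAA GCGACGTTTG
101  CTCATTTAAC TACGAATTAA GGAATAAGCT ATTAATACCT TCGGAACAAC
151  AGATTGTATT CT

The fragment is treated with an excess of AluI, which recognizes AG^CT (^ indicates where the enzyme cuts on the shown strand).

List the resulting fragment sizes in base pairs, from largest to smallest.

128, 34 bp

The AluI site (AGCT) starts at position 127.
AluI cuts after base 2 of each site, so after position 128.
Linear molecule, 1 cut → 2 fragments:
  1–128 → 128 bp
  129–162 → 34 bp
Sorted largest to smallest: 128, 34 bp.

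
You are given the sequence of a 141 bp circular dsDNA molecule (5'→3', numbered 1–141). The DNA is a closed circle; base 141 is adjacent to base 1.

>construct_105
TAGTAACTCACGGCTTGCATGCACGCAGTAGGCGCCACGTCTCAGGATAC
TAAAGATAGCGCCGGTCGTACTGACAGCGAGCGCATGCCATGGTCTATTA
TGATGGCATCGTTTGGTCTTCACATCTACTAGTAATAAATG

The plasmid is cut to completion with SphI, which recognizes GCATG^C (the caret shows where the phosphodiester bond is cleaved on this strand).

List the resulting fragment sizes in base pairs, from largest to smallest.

SphI sites (GCATGC) start at positions 17, 83.
SphI cuts after base 5 of each site (before the last base), so after positions 21, 87.
Circular molecule, 2 cuts → 2 fragments:
  22–87 → 66 bp
  88–141 then 1–21 → 54 + 21 = 75 bp
Sorted largest to smallest: 75, 66 bp.

75, 66 bp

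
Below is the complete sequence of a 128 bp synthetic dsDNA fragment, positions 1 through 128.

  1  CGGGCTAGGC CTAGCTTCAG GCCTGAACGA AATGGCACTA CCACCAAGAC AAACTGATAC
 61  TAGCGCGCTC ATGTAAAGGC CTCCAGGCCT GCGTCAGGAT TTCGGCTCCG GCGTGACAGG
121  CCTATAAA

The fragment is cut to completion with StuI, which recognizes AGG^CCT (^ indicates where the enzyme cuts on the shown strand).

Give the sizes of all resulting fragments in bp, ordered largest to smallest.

58, 33, 12, 9, 8, 8 bp

StuI sites (AGGCCT) start at positions 7, 19, 77, 85, 118.
StuI cuts after base 3 of each site, so after positions 9, 21, 79, 87, 120.
Linear molecule, 5 cuts → 6 fragments:
  1–9 → 9 bp
  10–21 → 12 bp
  22–79 → 58 bp
  80–87 → 8 bp
  88–120 → 33 bp
  121–128 → 8 bp
Sorted largest to smallest: 58, 33, 12, 9, 8, 8 bp.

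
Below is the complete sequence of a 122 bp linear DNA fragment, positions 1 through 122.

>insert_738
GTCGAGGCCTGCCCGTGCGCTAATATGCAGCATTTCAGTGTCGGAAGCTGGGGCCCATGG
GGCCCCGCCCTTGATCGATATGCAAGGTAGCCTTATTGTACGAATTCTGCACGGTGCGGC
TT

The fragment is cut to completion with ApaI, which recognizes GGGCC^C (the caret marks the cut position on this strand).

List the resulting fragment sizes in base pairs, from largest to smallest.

ApaI sites (GGGCCC) start at positions 51, 60.
ApaI cuts after base 5 of each site (before the last base), so after positions 55, 64.
Linear molecule, 2 cuts → 3 fragments:
  1–55 → 55 bp
  56–64 → 9 bp
  65–122 → 58 bp
Sorted largest to smallest: 58, 55, 9 bp.

58, 55, 9 bp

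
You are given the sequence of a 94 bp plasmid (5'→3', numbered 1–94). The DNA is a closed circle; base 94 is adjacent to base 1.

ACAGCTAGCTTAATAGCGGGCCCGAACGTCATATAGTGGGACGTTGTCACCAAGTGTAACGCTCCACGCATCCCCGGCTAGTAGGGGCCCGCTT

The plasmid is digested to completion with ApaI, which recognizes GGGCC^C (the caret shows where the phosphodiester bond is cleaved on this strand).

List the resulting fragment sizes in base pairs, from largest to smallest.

67, 27 bp

ApaI sites (GGGCCC) start at positions 18, 85.
ApaI cuts after base 5 of each site (before the last base), so after positions 22, 89.
Circular molecule, 2 cuts → 2 fragments:
  23–89 → 67 bp
  90–94 then 1–22 → 5 + 22 = 27 bp
Sorted largest to smallest: 67, 27 bp.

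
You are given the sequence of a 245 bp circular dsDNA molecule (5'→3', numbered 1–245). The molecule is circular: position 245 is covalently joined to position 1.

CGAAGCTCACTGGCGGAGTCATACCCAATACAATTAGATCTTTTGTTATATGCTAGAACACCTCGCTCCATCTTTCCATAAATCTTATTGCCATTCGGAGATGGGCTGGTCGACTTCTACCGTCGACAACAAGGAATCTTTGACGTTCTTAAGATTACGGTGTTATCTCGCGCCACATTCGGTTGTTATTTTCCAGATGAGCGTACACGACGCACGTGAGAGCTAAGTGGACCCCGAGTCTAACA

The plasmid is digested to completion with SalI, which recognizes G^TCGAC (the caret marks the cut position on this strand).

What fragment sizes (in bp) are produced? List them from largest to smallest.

232, 13 bp

SalI sites (GTCGAC) start at positions 109, 122.
SalI cuts after the first base of each site, so after positions 109, 122.
Circular molecule, 2 cuts → 2 fragments:
  110–122 → 13 bp
  123–245 then 1–109 → 123 + 109 = 232 bp
Sorted largest to smallest: 232, 13 bp.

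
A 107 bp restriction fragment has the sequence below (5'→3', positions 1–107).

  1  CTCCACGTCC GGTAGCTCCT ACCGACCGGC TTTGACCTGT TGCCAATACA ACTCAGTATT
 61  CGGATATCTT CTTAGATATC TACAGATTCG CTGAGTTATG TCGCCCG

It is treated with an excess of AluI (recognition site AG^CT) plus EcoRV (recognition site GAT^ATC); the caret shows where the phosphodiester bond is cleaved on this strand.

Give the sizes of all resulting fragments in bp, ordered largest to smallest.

50, 30, 15, 12 bp

The AluI site (AGCT) starts at position 14.
AluI cuts after base 2 of each site, so after position 15.
EcoRV sites (GATATC) start at positions 63, 75.
EcoRV cuts after base 3 of each site, so after positions 65, 77.
Combined cut positions: 15, 65, 77.
Linear molecule, 3 cuts → 4 fragments:
  1–15 → 15 bp
  16–65 → 50 bp
  66–77 → 12 bp
  78–107 → 30 bp
Sorted largest to smallest: 50, 30, 15, 12 bp.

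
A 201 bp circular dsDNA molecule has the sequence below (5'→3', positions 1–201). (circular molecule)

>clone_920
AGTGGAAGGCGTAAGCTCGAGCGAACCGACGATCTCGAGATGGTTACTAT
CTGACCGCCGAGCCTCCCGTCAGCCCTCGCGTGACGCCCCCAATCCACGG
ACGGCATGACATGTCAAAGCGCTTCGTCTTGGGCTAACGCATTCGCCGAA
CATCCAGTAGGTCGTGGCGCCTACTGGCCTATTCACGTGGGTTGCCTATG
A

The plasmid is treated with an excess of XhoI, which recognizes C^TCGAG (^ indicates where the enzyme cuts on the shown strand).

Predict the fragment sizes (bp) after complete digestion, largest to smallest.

XhoI sites (CTCGAG) start at positions 16, 34.
XhoI cuts after the first base of each site, so after positions 16, 34.
Circular molecule, 2 cuts → 2 fragments:
  17–34 → 18 bp
  35–201 then 1–16 → 167 + 16 = 183 bp
Sorted largest to smallest: 183, 18 bp.

183, 18 bp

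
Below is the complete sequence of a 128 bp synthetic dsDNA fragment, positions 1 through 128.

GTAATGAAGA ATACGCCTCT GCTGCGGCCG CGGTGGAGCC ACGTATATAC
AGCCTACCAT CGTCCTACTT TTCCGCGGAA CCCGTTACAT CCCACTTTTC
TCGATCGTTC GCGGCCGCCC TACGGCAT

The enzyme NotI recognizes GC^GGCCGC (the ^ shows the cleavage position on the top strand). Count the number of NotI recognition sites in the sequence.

2

GCGGCCGC occurs starting at positions 24, 111.
NotI cuts at 2 sites.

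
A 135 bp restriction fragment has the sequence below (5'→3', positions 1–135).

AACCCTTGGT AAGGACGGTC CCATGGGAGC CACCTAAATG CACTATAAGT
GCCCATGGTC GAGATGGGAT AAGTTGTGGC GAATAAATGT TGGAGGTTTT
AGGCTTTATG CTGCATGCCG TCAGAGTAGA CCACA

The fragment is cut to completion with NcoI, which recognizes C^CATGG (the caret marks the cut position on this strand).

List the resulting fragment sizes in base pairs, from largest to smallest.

NcoI sites (CCATGG) start at positions 21, 53.
NcoI cuts after the first base of each site, so after positions 21, 53.
Linear molecule, 2 cuts → 3 fragments:
  1–21 → 21 bp
  22–53 → 32 bp
  54–135 → 82 bp
Sorted largest to smallest: 82, 32, 21 bp.

82, 32, 21 bp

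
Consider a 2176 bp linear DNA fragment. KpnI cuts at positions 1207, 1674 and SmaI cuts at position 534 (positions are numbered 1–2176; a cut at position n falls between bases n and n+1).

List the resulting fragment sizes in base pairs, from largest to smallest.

Combined cut positions (sorted): 534, 1207, 1674.
Linear molecule, 3 cuts → 4 fragments:
  534 − 0 = 534 bp
  1207 − 534 = 673 bp
  1674 − 1207 = 467 bp
  2176 − 1674 = 502 bp
Sorted largest to smallest: 673, 534, 502, 467 bp.

673, 534, 502, 467 bp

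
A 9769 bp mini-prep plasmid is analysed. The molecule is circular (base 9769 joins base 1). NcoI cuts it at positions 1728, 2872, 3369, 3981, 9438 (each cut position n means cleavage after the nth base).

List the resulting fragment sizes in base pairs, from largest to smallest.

5457, 2059, 1144, 612, 497 bp

Circular molecule, 5 cuts → 5 fragments:
  2872 − 1728 = 1144 bp
  3369 − 2872 = 497 bp
  3981 − 3369 = 612 bp
  9438 − 3981 = 5457 bp
  wrap: 9769 − 9438 + 1728 = 2059 bp
Sorted largest to smallest: 5457, 2059, 1144, 612, 497 bp.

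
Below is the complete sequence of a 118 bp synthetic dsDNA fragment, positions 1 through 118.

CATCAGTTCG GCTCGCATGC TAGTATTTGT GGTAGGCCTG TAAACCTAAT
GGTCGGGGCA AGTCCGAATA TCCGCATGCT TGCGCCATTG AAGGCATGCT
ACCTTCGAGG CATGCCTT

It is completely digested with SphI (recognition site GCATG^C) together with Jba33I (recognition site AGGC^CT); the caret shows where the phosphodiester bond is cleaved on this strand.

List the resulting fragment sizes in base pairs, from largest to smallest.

41, 20, 19, 18, 16, 4 bp

SphI sites (GCATGC) start at positions 15, 74, 94, 110.
SphI cuts after base 5 of each site (before the last base), so after positions 19, 78, 98, 114.
The Jba33I site (AGGCCT) starts at position 34.
Jba33I cuts after base 4 of each site, so after position 37.
Combined cut positions: 19, 37, 78, 98, 114.
Linear molecule, 5 cuts → 6 fragments:
  1–19 → 19 bp
  20–37 → 18 bp
  38–78 → 41 bp
  79–98 → 20 bp
  99–114 → 16 bp
  115–118 → 4 bp
Sorted largest to smallest: 41, 20, 19, 18, 16, 4 bp.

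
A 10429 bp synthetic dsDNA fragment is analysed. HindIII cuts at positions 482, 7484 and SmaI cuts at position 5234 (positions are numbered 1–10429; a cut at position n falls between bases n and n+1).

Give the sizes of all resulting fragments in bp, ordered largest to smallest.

Combined cut positions (sorted): 482, 5234, 7484.
Linear molecule, 3 cuts → 4 fragments:
  482 − 0 = 482 bp
  5234 − 482 = 4752 bp
  7484 − 5234 = 2250 bp
  10429 − 7484 = 2945 bp
Sorted largest to smallest: 4752, 2945, 2250, 482 bp.

4752, 2945, 2250, 482 bp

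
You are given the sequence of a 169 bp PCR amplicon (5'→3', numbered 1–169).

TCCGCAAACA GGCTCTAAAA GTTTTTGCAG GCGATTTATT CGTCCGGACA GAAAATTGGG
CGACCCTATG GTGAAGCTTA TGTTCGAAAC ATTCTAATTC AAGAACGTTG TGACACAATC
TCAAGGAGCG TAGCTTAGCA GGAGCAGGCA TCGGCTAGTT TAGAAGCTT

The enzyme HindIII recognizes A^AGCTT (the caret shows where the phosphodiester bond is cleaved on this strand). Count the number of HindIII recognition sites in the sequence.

2

AAGCTT occurs starting at positions 74, 164.
HindIII cuts at 2 sites.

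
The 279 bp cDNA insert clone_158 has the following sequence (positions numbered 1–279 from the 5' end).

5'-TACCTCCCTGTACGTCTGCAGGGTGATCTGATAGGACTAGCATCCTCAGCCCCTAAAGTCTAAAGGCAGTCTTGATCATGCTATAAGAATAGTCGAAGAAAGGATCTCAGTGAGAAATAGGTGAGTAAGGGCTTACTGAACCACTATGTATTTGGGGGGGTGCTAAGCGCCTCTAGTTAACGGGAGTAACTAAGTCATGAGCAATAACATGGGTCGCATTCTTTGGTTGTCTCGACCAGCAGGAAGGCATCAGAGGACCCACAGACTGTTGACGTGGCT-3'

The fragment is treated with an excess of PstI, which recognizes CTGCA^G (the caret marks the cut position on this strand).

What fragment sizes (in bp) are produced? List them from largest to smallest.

The PstI site (CTGCAG) starts at position 16.
PstI cuts after base 5 of each site (before the last base), so after position 20.
Linear molecule, 1 cut → 2 fragments:
  1–20 → 20 bp
  21–279 → 259 bp
Sorted largest to smallest: 259, 20 bp.

259, 20 bp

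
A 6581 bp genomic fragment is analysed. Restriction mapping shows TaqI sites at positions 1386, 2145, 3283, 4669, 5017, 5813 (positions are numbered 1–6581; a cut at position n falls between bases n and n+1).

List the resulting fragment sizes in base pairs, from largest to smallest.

1386, 1386, 1138, 796, 768, 759, 348 bp

Linear molecule, 6 cuts → 7 fragments:
  1386 − 0 = 1386 bp
  2145 − 1386 = 759 bp
  3283 − 2145 = 1138 bp
  4669 − 3283 = 1386 bp
  5017 − 4669 = 348 bp
  5813 − 5017 = 796 bp
  6581 − 5813 = 768 bp
Sorted largest to smallest: 1386, 1386, 1138, 796, 768, 759, 348 bp.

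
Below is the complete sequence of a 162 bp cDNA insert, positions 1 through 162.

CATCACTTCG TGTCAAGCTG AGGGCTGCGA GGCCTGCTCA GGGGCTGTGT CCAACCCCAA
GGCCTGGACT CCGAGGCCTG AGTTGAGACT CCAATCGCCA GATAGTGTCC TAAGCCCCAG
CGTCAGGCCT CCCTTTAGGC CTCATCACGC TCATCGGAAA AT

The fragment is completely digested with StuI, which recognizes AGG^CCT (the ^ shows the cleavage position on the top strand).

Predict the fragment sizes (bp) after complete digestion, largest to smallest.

51, 32, 30, 23, 14, 12 bp

StuI sites (AGGCCT) start at positions 30, 60, 74, 125, 137.
StuI cuts after base 3 of each site, so after positions 32, 62, 76, 127, 139.
Linear molecule, 5 cuts → 6 fragments:
  1–32 → 32 bp
  33–62 → 30 bp
  63–76 → 14 bp
  77–127 → 51 bp
  128–139 → 12 bp
  140–162 → 23 bp
Sorted largest to smallest: 51, 32, 30, 23, 14, 12 bp.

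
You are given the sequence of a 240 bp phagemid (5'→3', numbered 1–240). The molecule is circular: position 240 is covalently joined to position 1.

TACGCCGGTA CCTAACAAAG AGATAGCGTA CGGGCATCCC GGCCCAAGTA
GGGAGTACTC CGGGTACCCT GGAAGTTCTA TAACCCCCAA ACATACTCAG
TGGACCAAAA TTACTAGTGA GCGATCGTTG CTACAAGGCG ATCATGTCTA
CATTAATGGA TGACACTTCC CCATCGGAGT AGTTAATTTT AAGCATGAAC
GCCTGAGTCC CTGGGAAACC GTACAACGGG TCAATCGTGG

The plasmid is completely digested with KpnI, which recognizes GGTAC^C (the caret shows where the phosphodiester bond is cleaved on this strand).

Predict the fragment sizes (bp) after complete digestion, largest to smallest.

KpnI sites (GGTACC) start at positions 7, 63.
KpnI cuts after base 5 of each site (before the last base), so after positions 11, 67.
Circular molecule, 2 cuts → 2 fragments:
  12–67 → 56 bp
  68–240 then 1–11 → 173 + 11 = 184 bp
Sorted largest to smallest: 184, 56 bp.

184, 56 bp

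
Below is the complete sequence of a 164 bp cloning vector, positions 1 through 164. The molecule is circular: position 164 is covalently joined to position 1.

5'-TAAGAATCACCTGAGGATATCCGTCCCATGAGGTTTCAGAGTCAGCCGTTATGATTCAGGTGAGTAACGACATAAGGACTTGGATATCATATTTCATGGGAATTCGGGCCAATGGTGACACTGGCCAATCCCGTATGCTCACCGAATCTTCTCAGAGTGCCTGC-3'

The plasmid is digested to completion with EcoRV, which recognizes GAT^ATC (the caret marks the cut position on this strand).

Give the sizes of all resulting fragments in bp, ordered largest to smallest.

97, 67 bp

EcoRV sites (GATATC) start at positions 16, 83.
EcoRV cuts after base 3 of each site, so after positions 18, 85.
Circular molecule, 2 cuts → 2 fragments:
  19–85 → 67 bp
  86–164 then 1–18 → 79 + 18 = 97 bp
Sorted largest to smallest: 97, 67 bp.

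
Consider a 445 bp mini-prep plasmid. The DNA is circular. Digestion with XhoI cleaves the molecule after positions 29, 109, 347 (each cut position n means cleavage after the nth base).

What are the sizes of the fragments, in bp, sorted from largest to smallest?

Circular molecule, 3 cuts → 3 fragments:
  109 − 29 = 80 bp
  347 − 109 = 238 bp
  wrap: 445 − 347 + 29 = 127 bp
Sorted largest to smallest: 238, 127, 80 bp.

238, 127, 80 bp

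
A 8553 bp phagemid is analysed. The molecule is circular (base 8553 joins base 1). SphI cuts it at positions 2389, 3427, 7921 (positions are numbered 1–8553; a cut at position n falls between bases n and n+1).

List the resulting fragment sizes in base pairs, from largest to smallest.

Circular molecule, 3 cuts → 3 fragments:
  3427 − 2389 = 1038 bp
  7921 − 3427 = 4494 bp
  wrap: 8553 − 7921 + 2389 = 3021 bp
Sorted largest to smallest: 4494, 3021, 1038 bp.

4494, 3021, 1038 bp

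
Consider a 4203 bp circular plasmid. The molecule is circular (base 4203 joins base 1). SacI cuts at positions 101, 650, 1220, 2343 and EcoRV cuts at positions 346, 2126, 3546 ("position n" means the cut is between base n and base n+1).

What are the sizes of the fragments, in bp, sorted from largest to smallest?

1203, 906, 758, 570, 304, 245, 217 bp

Combined cut positions (sorted): 101, 346, 650, 1220, 2126, 2343, 3546.
Circular molecule, 7 cuts → 7 fragments:
  346 − 101 = 245 bp
  650 − 346 = 304 bp
  1220 − 650 = 570 bp
  2126 − 1220 = 906 bp
  2343 − 2126 = 217 bp
  3546 − 2343 = 1203 bp
  wrap: 4203 − 3546 + 101 = 758 bp
Sorted largest to smallest: 1203, 906, 758, 570, 304, 245, 217 bp.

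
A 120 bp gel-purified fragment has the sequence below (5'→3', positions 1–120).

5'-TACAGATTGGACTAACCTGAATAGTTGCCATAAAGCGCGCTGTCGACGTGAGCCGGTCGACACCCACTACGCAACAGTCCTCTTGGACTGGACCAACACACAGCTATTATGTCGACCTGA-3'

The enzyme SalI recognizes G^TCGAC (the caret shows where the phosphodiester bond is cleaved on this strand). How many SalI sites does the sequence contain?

3

GTCGAC occurs starting at positions 42, 56, 111.
SalI cuts at 3 sites.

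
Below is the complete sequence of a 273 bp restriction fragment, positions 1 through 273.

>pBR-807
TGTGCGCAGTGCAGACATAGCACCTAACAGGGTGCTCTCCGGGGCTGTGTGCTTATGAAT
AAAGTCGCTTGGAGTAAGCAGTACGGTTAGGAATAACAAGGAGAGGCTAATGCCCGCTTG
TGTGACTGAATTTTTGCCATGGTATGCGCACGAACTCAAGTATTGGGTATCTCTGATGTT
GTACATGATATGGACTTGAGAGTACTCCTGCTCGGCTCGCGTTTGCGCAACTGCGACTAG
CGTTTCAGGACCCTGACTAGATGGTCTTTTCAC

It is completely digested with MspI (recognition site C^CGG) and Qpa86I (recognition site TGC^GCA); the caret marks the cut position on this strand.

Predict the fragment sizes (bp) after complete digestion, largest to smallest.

The MspI site (CCGG) starts at position 39.
MspI cuts after the first base of each site, so after position 39.
Qpa86I sites (TGCGCA) start at positions 3, 145, 224.
Qpa86I cuts after base 3 of each site, so after positions 5, 147, 226.
Combined cut positions: 5, 39, 147, 226.
Linear molecule, 4 cuts → 5 fragments:
  1–5 → 5 bp
  6–39 → 34 bp
  40–147 → 108 bp
  148–226 → 79 bp
  227–273 → 47 bp
Sorted largest to smallest: 108, 79, 47, 34, 5 bp.

108, 79, 47, 34, 5 bp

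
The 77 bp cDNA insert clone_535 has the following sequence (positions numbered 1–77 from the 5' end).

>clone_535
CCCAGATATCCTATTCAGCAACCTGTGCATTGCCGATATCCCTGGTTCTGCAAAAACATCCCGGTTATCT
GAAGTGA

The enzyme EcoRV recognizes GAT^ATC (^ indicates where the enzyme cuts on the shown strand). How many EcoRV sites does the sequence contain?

GATATC occurs starting at positions 5, 35.
EcoRV cuts at 2 sites.

2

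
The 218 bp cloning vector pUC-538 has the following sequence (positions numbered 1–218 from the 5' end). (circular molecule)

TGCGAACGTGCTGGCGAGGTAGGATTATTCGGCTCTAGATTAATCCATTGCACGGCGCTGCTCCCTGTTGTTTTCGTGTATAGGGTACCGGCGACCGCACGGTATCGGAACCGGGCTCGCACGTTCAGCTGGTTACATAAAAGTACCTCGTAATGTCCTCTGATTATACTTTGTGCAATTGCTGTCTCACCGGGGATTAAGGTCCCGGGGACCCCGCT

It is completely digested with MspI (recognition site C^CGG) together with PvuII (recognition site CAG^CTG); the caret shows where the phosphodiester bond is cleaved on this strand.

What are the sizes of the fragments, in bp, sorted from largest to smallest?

101, 62, 23, 17, 15 bp

MspI sites (CCGG) start at positions 88, 111, 190, 205.
MspI cuts after the first base of each site, so after positions 88, 111, 190, 205.
The PvuII site (CAGCTG) starts at position 126.
PvuII cuts after base 3 of each site, so after position 128.
Combined cut positions: 88, 111, 128, 190, 205.
Circular molecule, 5 cuts → 5 fragments:
  89–111 → 23 bp
  112–128 → 17 bp
  129–190 → 62 bp
  191–205 → 15 bp
  206–218 then 1–88 → 13 + 88 = 101 bp
Sorted largest to smallest: 101, 62, 23, 17, 15 bp.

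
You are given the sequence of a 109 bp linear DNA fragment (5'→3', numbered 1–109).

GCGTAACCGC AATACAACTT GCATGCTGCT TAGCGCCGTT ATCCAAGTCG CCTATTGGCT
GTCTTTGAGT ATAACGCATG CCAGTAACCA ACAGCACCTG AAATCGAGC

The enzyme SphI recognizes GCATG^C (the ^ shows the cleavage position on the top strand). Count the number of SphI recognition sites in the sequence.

2

GCATGC occurs starting at positions 21, 76.
SphI cuts at 2 sites.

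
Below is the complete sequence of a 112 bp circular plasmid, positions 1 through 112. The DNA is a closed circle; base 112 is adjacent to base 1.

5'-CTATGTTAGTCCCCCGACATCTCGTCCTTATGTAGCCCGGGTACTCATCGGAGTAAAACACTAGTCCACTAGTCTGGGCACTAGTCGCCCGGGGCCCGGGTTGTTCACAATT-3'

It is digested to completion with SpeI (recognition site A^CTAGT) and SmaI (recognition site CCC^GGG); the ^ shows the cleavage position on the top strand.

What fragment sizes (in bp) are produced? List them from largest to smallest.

53, 22, 12, 10, 8, 7 bp

SpeI sites (ACTAGT) start at positions 60, 68, 80.
SpeI cuts after the first base of each site, so after positions 60, 68, 80.
SmaI sites (CCCGGG) start at positions 36, 88, 95.
SmaI cuts after base 3 of each site, so after positions 38, 90, 97.
Combined cut positions: 38, 60, 68, 80, 90, 97.
Circular molecule, 6 cuts → 6 fragments:
  39–60 → 22 bp
  61–68 → 8 bp
  69–80 → 12 bp
  81–90 → 10 bp
  91–97 → 7 bp
  98–112 then 1–38 → 15 + 38 = 53 bp
Sorted largest to smallest: 53, 22, 12, 10, 8, 7 bp.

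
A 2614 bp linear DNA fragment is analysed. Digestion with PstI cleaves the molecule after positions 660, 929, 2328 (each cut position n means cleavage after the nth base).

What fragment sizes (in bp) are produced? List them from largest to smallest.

1399, 660, 286, 269 bp

Linear molecule, 3 cuts → 4 fragments:
  660 − 0 = 660 bp
  929 − 660 = 269 bp
  2328 − 929 = 1399 bp
  2614 − 2328 = 286 bp
Sorted largest to smallest: 1399, 660, 286, 269 bp.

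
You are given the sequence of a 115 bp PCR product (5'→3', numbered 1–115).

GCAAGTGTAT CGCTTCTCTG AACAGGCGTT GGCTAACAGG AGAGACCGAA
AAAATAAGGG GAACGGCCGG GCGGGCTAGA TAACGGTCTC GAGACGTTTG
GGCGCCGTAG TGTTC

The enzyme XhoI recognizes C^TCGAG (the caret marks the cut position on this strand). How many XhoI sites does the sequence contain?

CTCGAG occurs starting at position 88.
XhoI cuts at 1 site.

1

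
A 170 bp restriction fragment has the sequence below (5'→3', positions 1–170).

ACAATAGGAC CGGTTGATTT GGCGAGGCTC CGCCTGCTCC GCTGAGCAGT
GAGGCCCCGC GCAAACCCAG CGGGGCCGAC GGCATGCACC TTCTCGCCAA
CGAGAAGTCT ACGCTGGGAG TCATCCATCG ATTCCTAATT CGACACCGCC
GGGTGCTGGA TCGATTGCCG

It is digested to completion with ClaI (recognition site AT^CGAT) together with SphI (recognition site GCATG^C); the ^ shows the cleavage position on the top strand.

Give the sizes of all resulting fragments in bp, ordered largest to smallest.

86, 42, 33, 9 bp

ClaI sites (ATCGAT) start at positions 127, 160.
ClaI cuts after base 2 of each site, so after positions 128, 161.
The SphI site (GCATGC) starts at position 82.
SphI cuts after base 5 of each site (before the last base), so after position 86.
Combined cut positions: 86, 128, 161.
Linear molecule, 3 cuts → 4 fragments:
  1–86 → 86 bp
  87–128 → 42 bp
  129–161 → 33 bp
  162–170 → 9 bp
Sorted largest to smallest: 86, 42, 33, 9 bp.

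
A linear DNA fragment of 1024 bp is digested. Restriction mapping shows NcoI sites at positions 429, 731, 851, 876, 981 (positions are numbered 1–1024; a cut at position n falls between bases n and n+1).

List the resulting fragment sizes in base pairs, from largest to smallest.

Linear molecule, 5 cuts → 6 fragments:
  429 − 0 = 429 bp
  731 − 429 = 302 bp
  851 − 731 = 120 bp
  876 − 851 = 25 bp
  981 − 876 = 105 bp
  1024 − 981 = 43 bp
Sorted largest to smallest: 429, 302, 120, 105, 43, 25 bp.

429, 302, 120, 105, 43, 25 bp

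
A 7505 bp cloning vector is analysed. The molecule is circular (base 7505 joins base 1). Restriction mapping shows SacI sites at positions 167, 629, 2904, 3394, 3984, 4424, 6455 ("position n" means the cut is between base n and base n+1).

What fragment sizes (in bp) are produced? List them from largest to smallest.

2275, 2031, 1217, 590, 490, 462, 440 bp

Circular molecule, 7 cuts → 7 fragments:
  629 − 167 = 462 bp
  2904 − 629 = 2275 bp
  3394 − 2904 = 490 bp
  3984 − 3394 = 590 bp
  4424 − 3984 = 440 bp
  6455 − 4424 = 2031 bp
  wrap: 7505 − 6455 + 167 = 1217 bp
Sorted largest to smallest: 2275, 2031, 1217, 590, 490, 462, 440 bp.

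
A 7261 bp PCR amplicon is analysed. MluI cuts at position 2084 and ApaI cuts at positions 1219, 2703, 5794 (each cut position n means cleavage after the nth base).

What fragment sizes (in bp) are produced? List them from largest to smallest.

Combined cut positions (sorted): 1219, 2084, 2703, 5794.
Linear molecule, 4 cuts → 5 fragments:
  1219 − 0 = 1219 bp
  2084 − 1219 = 865 bp
  2703 − 2084 = 619 bp
  5794 − 2703 = 3091 bp
  7261 − 5794 = 1467 bp
Sorted largest to smallest: 3091, 1467, 1219, 865, 619 bp.

3091, 1467, 1219, 865, 619 bp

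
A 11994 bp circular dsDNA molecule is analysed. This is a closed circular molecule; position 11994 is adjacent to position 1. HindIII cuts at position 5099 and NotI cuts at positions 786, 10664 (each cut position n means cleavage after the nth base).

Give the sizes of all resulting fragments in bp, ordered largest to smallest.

Combined cut positions (sorted): 786, 5099, 10664.
Circular molecule, 3 cuts → 3 fragments:
  5099 − 786 = 4313 bp
  10664 − 5099 = 5565 bp
  wrap: 11994 − 10664 + 786 = 2116 bp
Sorted largest to smallest: 5565, 4313, 2116 bp.

5565, 4313, 2116 bp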